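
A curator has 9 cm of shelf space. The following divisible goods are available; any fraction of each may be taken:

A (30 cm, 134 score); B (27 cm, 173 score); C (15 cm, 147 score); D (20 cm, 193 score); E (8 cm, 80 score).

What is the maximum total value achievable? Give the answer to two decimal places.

Take in order of value per unit:
- E (80/8 per unit): all 8 → value 80, running total 80.00
- C (147/15 per unit): 1 of 15 → value 1×147/15 = 9.8000, running total 89.80
Total 89.80.

89.80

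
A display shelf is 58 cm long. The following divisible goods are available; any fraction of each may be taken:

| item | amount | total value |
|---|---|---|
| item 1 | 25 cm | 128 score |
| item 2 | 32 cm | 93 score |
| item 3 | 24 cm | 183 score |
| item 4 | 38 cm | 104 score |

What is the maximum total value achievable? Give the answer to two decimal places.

337.16

Take in order of value per unit:
- item 3 (183/24 per unit): all 24 → value 183, running total 183.00
- item 1 (128/25 per unit): all 25 → value 128, running total 311.00
- item 2 (93/32 per unit): 9 of 32 → value 9×93/32 = 26.1563, running total 337.16
Total 337.16.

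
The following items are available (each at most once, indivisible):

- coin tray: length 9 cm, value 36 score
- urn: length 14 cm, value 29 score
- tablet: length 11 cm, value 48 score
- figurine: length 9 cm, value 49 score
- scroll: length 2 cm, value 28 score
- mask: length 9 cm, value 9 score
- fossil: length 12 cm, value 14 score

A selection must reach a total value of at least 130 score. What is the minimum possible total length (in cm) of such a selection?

29

Subsets with value ≥ 130, sorted by total length:
- coin tray+tablet+figurine: length 29, value 133
- coin tray+tablet+figurine+scroll: length 31, value 161
Minimum length: 29 cm.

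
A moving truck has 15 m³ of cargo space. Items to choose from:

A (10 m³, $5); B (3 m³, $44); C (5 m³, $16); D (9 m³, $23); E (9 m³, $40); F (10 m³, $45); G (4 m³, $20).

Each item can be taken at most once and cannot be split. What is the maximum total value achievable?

$89

Check high-value combinations within 15 m³:
- B+F: volume 3+10=13, value 44+45=89
- B+E: volume 3+9=12, value 44+40=84
- B+C+G: volume 3+5+4=12, value 44+16+20=80
- B+D: volume 3+9=12, value 44+23=67
- F+G: volume 10+4=14, value 45+20=65
Best: $89.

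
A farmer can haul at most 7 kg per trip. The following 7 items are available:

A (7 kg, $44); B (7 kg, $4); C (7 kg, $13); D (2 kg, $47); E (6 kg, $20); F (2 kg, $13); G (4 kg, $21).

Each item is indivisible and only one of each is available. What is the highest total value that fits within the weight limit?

Check high-value combinations within 7 kg:
- D+G: weight 2+4=6, value 47+21=68
- D+F: weight 2+2=4, value 47+13=60
- D: weight 2, value 47
- A: weight 7, value 44
Best: $68.

$68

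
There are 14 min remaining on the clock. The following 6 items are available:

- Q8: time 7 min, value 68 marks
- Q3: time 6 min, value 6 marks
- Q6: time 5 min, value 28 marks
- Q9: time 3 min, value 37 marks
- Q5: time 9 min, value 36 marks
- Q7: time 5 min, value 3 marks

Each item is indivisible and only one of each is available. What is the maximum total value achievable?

Check high-value combinations within 14 min:
- Q8+Q9: time 7+3=10, value 68+37=105
- Q8+Q6: time 7+5=12, value 68+28=96
- Q8+Q3: time 7+6=13, value 68+6=74
- Q9+Q5: time 3+9=12, value 37+36=73
- Q8+Q7: time 7+5=12, value 68+3=71
Best: 105 marks.

105 marks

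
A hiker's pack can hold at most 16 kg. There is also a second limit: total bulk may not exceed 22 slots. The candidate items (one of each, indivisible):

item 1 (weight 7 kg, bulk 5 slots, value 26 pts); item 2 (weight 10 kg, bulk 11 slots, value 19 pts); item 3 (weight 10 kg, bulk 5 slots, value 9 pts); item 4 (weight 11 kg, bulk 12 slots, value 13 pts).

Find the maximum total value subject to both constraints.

26 pts

Feasible sets respecting both limits:
- item 1: weight 7, bulk 5, value 26
- item 2: weight 10, bulk 11, value 19
- item 4: weight 11, bulk 12, value 13
Best: 26 pts.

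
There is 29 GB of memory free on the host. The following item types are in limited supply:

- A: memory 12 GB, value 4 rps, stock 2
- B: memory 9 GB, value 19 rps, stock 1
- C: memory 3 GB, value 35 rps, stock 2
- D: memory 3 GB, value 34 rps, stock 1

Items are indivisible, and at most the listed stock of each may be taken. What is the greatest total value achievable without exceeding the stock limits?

Top feasible selections:
- 1×B + 2×C + 1×D: memory 18, value 123
- 1×A + 2×C + 1×D: memory 21, value 108
- 2×C + 1×D: memory 9, value 104
Best: 123 rps.

123 rps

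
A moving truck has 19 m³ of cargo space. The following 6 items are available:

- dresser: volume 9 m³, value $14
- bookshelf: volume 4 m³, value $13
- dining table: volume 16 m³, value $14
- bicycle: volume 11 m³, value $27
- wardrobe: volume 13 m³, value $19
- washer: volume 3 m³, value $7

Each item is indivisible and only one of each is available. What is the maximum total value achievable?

$47

This is a 0/1 knapsack; check combinations near the capacity.
- bookshelf+bicycle+washer: volume 4+11+3=18, value 13+27+7=47
- bookshelf+bicycle: volume 4+11=15, value 13+27=40
- bicycle+washer: volume 11+3=14, value 27+7=34
Best: $47.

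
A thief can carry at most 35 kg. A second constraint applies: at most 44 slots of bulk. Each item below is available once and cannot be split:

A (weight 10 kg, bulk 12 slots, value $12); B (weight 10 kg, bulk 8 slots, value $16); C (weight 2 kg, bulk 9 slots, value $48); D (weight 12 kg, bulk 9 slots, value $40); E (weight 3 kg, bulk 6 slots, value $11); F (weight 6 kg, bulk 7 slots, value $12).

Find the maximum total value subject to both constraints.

$127

Feasible sets respecting both limits:
- B+C+D+E+F: weight 33, bulk 39, value 127
- A+C+D+E+F: weight 33, bulk 43, value 123
- A+B+C+D: weight 34, bulk 38, value 116
Best: $127.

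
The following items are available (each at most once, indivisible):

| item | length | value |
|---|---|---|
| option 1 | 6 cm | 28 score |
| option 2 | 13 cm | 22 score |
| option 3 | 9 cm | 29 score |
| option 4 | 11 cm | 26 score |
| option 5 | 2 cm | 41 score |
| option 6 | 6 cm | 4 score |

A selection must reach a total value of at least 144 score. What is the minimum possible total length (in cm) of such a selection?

41

Subsets with value ≥ 144, sorted by total length:
- option 1+option 2+option 3+option 4+option 5: length 41, value 146
- option 1+option 2+option 3+option 4+option 5+option 6: length 47, value 150
Minimum length: 41 cm.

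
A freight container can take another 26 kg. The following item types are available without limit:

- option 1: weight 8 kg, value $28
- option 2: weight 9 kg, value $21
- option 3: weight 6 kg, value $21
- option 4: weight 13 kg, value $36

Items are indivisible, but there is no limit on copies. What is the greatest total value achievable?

$91

Best value-per-unit is option 1 at 28/8; filling with it alone gives 3×28 = 84.
Optimal mix: 1×option 1 + 3×option 3 → weight 26, value 91.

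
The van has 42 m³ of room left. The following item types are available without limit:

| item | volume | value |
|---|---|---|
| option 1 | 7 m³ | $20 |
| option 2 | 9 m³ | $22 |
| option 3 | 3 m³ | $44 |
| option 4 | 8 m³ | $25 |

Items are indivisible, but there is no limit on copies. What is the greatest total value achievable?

$616

Best value-per-unit is option 3 at 44/3, and filling with it alone uses volume 14×3=42. No mix of the others beats 14×44 = 616.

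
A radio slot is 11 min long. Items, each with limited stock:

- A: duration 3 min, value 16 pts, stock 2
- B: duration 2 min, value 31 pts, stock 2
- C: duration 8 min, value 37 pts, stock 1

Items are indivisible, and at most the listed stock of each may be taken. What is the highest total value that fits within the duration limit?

94 pts

Top feasible selections:
- 2×A + 2×B: duration 10, value 94
- 1×A + 2×B: duration 7, value 78
- 1×B + 1×C: duration 10, value 68
- 2×A + 1×B: duration 8, value 63
Best: 94 pts.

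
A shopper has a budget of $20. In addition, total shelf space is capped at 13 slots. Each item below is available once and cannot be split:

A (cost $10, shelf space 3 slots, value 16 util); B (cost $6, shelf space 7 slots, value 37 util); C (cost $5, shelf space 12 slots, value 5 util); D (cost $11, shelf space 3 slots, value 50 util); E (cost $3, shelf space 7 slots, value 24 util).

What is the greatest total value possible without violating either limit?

87 util

Feasible sets respecting both limits:
- B+D: cost 17, shelf space 10, value 87
- D+E: cost 14, shelf space 10, value 74
- A+B: cost 16, shelf space 10, value 53
- D: cost 11, shelf space 3, value 50
Best: 87 util.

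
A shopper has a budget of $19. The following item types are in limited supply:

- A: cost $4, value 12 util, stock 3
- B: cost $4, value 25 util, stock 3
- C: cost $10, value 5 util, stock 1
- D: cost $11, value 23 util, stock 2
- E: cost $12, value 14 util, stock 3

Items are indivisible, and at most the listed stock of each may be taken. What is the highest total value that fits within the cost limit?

Best selections within cost 19 and stock limits:
- 1×A + 3×B: cost 16, value 87
- 3×B: cost 12, value 75
Best: 87 util.

87 util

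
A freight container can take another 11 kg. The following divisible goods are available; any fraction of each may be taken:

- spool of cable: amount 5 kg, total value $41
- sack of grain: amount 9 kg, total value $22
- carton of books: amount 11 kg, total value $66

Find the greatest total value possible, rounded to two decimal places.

77.00

Take in order of value per unit:
- spool of cable (41/5 per unit): all 5 → value 41, running total 41.00
- carton of books (66/11 per unit): 6 of 11 → value 6×66/11 = 36.0000, running total 77.00
Total 77.00.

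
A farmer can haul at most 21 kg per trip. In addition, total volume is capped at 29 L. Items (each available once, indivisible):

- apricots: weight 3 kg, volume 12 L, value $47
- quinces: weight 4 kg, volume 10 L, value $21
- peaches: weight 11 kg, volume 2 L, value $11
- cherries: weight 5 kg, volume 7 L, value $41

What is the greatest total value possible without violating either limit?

$109

Feasible sets respecting both limits:
- apricots+quinces+cherries: weight 12, volume 29, value 109
- apricots+peaches+cherries: weight 19, volume 21, value 99
- apricots+cherries: weight 8, volume 19, value 88
- apricots+quinces+peaches: weight 18, volume 24, value 79
Best: $109.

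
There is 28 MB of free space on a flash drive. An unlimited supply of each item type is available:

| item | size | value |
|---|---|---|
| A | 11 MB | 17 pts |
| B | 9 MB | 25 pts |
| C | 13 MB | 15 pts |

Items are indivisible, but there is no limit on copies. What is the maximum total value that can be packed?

75 pts

Best value-per-unit is B at 25/9, and filling with it alone uses size 3×9=27. No mix of the others beats 3×25 = 75.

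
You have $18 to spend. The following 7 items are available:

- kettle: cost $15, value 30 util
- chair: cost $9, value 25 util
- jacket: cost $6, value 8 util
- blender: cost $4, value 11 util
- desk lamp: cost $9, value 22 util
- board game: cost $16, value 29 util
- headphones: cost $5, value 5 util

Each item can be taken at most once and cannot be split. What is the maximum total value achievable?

Check high-value combinations within $18:
- chair+desk lamp: cost 9+9=18, value 25+22=47
- chair+blender+headphones: cost 9+4+5=18, value 25+11+5=41
- blender+desk lamp+headphones: cost 4+9+5=18, value 11+22+5=38
- chair+blender: cost 9+4=13, value 25+11=36
Best: 47 util.

47 util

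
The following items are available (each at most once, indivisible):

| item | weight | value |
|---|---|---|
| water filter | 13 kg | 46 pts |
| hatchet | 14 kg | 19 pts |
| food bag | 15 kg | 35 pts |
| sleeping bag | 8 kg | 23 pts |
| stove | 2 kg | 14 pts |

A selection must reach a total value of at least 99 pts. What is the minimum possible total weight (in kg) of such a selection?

Subsets with value ≥ 99, sorted by total weight:
- water filter+food bag+sleeping bag: weight 36, value 104
- water filter+hatchet+sleeping bag+stove: weight 37, value 102
- water filter+food bag+sleeping bag+stove: weight 38, value 118
- water filter+hatchet+food bag: weight 42, value 100
Minimum weight: 36 kg.

36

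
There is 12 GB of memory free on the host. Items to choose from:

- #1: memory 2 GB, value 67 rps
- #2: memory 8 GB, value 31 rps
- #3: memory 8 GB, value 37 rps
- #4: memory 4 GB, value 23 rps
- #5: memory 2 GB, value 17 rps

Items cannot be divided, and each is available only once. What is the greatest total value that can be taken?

121 rps

Check high-value combinations within 12 GB:
- #1+#3+#5: memory 2+8+2=12, value 67+37+17=121
- #1+#2+#5: memory 2+8+2=12, value 67+31+17=115
- #1+#4+#5: memory 2+4+2=8, value 67+23+17=107
Best: 121 rps.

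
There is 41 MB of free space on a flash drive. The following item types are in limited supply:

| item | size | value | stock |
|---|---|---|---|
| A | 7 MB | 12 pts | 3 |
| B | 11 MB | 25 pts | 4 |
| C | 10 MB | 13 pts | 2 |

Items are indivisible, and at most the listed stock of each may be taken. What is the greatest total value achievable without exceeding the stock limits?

87 pts

Top feasible selections:
- 1×A + 3×B: size 40, value 87
- 3×B: size 33, value 75
Best: 87 pts.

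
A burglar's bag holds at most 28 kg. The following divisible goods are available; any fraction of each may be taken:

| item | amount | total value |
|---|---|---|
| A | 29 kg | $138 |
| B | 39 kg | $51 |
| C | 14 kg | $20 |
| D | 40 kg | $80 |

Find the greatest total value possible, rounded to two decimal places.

Take in order of value per unit:
- A (138/29 per unit): 28 of 29 → value 28×138/29 = 133.2414, running total 133.24
Total 133.24.

133.24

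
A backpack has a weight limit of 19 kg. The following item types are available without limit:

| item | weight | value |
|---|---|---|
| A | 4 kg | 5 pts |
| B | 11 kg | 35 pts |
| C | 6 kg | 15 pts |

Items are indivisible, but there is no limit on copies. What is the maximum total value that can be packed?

50 pts

Best value-per-unit is B at 35/11; filling with it alone gives 1×35 = 35.
Optimal mix: 1×B + 1×C → weight 17, value 50.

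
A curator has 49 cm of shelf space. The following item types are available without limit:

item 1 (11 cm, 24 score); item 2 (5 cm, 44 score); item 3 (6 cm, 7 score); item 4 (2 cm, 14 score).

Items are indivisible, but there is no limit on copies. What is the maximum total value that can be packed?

Best value-per-unit is item 2 at 44/5; filling with it alone gives 9×44 = 396.
Optimal mix: 9×item 2 + 2×item 4 → length 49, value 424.

424 score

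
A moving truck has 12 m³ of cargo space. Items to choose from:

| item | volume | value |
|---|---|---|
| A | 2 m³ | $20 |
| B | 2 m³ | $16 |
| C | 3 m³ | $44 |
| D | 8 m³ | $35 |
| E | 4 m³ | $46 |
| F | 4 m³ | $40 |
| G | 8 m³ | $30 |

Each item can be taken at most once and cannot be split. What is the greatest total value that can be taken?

$130

Check high-value combinations within 12 m³:
- C+E+F: volume 3+4+4=11, value 44+46+40=130
- A+B+C+E: volume 2+2+3+4=11, value 20+16+44+46=126
- A+B+E+F: volume 2+2+4+4=12, value 20+16+46+40=122
- A+B+C+F: volume 2+2+3+4=11, value 20+16+44+40=120
Best: $130.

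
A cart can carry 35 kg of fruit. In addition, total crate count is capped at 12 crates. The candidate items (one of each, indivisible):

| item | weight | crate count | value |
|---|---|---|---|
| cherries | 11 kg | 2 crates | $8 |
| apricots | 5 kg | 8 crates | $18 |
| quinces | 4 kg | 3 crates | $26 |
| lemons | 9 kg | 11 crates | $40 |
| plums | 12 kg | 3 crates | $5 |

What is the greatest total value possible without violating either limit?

$44

Feasible sets respecting both limits:
- apricots+quinces: weight 9, crate count 11, value 44
- lemons: weight 9, crate count 11, value 40
- cherries+quinces+plums: weight 27, crate count 8, value 39
- cherries+quinces: weight 15, crate count 5, value 34
Best: $44.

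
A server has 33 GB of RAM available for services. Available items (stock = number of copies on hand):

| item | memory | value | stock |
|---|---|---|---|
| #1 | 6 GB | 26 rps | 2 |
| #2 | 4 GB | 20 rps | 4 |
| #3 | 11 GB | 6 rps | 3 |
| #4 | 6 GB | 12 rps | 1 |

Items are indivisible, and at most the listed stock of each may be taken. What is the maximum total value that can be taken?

Best selections within memory 33 and stock limits:
- 2×#1 + 4×#2: memory 28, value 132
- 2×#1 + 3×#2 + 1×#4: memory 30, value 124
- 1×#1 + 4×#2 + 1×#4: memory 28, value 118
Best: 132 rps.

132 rps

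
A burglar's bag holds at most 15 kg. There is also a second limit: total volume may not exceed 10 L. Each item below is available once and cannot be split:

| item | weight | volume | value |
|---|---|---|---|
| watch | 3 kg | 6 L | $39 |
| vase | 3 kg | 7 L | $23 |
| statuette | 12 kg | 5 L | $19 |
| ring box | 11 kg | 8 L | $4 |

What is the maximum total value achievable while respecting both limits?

$39

Feasible sets respecting both limits:
- watch: weight 3, volume 6, value 39
- vase: weight 3, volume 7, value 23
- statuette: weight 12, volume 5, value 19
Best: $39.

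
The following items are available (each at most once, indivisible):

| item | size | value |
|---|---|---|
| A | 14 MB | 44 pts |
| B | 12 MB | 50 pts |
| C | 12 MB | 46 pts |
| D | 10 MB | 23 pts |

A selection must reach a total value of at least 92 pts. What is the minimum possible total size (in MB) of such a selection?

Subsets with value ≥ 92, sorted by total size:
- B+C: size 24, value 96
- A+B: size 26, value 94
- B+C+D: size 34, value 119
- A+B+D: size 36, value 117
Minimum size: 24 MB.

24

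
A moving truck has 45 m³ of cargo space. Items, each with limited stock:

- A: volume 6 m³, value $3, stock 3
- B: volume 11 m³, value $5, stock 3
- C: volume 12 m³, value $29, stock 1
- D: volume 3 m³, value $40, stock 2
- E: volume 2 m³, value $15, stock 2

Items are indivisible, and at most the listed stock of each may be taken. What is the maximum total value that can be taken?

$150

Best selections within volume 45 and stock limits:
- 2×A + 1×B + 1×C + 2×D + 2×E: volume 45, value 150
- 2×B + 1×C + 2×D + 2×E: volume 44, value 149
- 3×A + 1×C + 2×D + 2×E: volume 40, value 148
- 1×A + 1×B + 1×C + 2×D + 2×E: volume 39, value 147
Best: $150.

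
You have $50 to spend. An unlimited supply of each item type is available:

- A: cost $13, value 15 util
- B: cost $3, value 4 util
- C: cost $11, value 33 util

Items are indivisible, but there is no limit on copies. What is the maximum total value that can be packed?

140 util

Best value-per-unit is C at 33/11; filling with it alone gives 4×33 = 132.
Optimal mix: 2×B + 4×C → cost 50, value 140.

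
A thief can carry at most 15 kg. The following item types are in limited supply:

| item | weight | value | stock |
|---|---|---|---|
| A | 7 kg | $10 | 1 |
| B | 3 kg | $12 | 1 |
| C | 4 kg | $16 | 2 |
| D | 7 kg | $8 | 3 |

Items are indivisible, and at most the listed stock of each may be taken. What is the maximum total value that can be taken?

$44

Top feasible selections:
- 1×B + 2×C: weight 11, value 44
- 1×A + 2×C: weight 15, value 42
- 2×C + 1×D: weight 15, value 40
Best: $44.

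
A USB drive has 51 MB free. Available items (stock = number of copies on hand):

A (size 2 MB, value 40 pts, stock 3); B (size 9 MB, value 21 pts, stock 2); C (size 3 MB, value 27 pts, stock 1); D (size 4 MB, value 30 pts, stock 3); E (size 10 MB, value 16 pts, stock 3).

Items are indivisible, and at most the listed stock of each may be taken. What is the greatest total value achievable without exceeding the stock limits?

295 pts

Top feasible selections:
- 3×A + 2×B + 1×C + 3×D + 1×E: size 49, value 295
- 3×A + 1×B + 1×C + 3×D + 2×E: size 50, value 290
Best: 295 pts.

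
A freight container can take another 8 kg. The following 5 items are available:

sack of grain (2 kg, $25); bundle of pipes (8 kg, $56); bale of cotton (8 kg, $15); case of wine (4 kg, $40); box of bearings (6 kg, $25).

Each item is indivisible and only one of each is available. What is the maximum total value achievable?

$65

Check high-value combinations within 8 kg:
- sack of grain+case of wine: weight 2+4=6, value 25+40=65
- bundle of pipes: weight 8, value 56
- sack of grain+box of bearings: weight 2+6=8, value 25+25=50
Best: $65.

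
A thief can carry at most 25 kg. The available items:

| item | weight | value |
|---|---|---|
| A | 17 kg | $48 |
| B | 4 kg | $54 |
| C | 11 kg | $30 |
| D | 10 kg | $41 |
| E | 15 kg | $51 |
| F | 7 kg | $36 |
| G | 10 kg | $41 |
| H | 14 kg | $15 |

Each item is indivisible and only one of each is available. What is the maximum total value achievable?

Check high-value combinations within 25 kg:
- B+D+G: weight 4+10+10=24, value 54+41+41=136
- B+D+F: weight 4+10+7=21, value 54+41+36=131
- B+F+G: weight 4+7+10=21, value 54+36+41=131
Best: $136.

$136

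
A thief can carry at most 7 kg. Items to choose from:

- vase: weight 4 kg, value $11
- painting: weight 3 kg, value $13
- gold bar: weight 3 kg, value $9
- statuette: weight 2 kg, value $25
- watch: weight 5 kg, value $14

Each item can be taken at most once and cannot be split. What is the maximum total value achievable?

$39

Check high-value combinations within 7 kg:
- statuette+watch: weight 2+5=7, value 25+14=39
- painting+statuette: weight 3+2=5, value 13+25=38
- vase+statuette: weight 4+2=6, value 11+25=36
- gold bar+statuette: weight 3+2=5, value 9+25=34
Best: $39.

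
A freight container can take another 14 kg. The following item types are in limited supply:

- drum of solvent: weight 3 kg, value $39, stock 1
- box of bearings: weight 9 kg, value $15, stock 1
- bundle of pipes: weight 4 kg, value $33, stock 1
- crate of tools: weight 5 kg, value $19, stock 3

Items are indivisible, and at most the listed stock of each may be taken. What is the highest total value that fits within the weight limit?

Top feasible selections:
- 1×drum of solvent + 1×bundle of pipes + 1×crate of tools: weight 12, value 91
- 1×drum of solvent + 2×crate of tools: weight 13, value 77
- 1×drum of solvent + 1×bundle of pipes: weight 7, value 72
Best: $91.

$91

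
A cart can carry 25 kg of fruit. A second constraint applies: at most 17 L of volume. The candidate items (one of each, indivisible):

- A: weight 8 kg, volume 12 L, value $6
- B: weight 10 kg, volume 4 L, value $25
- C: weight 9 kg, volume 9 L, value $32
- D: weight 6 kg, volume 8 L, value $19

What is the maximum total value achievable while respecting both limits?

$57

Feasible sets respecting both limits:
- B+C: weight 19, volume 13, value 57
- C+D: weight 15, volume 17, value 51
- B+D: weight 16, volume 12, value 44
- C: weight 9, volume 9, value 32
Best: $57.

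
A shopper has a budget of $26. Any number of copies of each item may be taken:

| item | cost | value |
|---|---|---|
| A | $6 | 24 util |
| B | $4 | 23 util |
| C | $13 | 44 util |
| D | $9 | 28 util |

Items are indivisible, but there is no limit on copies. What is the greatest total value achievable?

139 util

Best value-per-unit is B at 23/4; filling with it alone gives 6×23 = 138.
Optimal mix: 1×A + 5×B → cost 26, value 139.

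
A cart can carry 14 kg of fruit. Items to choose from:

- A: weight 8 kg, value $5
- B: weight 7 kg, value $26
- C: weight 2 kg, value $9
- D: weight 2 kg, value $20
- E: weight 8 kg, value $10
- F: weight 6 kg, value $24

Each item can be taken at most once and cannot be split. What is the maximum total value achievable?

$55

Check high-value combinations within 14 kg:
- B+C+D: weight 7+2+2=11, value 26+9+20=55
- C+D+F: weight 2+2+6=10, value 9+20+24=53
- B+F: weight 7+6=13, value 26+24=50
- B+D: weight 7+2=9, value 26+20=46
Best: $55.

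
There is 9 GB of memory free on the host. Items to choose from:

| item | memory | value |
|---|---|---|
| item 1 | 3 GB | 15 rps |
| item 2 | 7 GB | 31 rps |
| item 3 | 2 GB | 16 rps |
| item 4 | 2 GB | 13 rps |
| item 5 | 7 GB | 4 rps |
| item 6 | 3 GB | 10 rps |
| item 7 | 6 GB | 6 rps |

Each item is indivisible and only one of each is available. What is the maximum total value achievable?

47 rps

Check high-value combinations within 9 GB:
- item 2+item 3: memory 7+2=9, value 31+16=47
- item 1+item 3+item 4: memory 3+2+2=7, value 15+16+13=44
- item 2+item 4: memory 7+2=9, value 31+13=44
- item 1+item 3+item 6: memory 3+2+3=8, value 15+16+10=41
Best: 47 rps.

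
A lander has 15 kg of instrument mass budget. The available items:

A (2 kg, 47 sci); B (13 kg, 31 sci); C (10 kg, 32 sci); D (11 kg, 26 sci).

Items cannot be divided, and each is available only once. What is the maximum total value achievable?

79 sci

This is a 0/1 knapsack; check combinations near the capacity.
- A+C: mass 2+10=12, value 47+32=79
- A+B: mass 2+13=15, value 47+31=78
- A+D: mass 2+11=13, value 47+26=73
Best: 79 sci.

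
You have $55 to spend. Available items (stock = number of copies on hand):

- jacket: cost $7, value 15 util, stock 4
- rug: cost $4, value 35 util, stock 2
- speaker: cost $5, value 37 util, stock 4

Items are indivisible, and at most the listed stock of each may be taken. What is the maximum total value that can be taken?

263 util

Best selections within cost 55 and stock limits:
- 3×jacket + 2×rug + 4×speaker: cost 49, value 263
- 2×jacket + 2×rug + 4×speaker: cost 42, value 248
Best: 263 util.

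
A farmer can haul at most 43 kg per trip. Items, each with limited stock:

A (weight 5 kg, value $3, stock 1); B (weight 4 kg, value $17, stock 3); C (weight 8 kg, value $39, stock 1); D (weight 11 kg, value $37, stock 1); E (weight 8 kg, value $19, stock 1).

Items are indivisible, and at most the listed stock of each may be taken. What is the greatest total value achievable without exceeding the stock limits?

Best selections within weight 43 and stock limits:
- 3×B + 1×C + 1×D + 1×E: weight 39, value 146
- 1×A + 2×B + 1×C + 1×D + 1×E: weight 40, value 132
- 1×A + 3×B + 1×C + 1×D: weight 36, value 130
Best: $146.

$146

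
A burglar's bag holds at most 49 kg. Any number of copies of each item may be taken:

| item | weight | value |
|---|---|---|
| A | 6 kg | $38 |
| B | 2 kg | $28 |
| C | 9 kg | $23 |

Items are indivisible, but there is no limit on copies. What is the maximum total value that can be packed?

$672

Best value-per-unit is B at 28/2, and filling with it alone uses weight 24×2=48. No mix of the others beats 24×28 = 672.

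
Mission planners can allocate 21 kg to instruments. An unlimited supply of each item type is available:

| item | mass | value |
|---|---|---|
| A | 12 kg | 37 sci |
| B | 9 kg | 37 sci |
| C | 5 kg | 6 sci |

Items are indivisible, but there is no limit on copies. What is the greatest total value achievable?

Best value-per-unit is B at 37/9; filling with it alone gives 2×37 = 74.
Optimal mix: 1×A + 1×B → mass 21, value 74.

74 sci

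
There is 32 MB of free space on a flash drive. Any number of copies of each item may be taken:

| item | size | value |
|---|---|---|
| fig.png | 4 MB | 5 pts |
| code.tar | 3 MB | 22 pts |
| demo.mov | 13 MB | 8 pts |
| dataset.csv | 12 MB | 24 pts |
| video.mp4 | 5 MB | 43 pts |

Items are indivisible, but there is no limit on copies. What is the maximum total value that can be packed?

Best value-per-unit is video.mp4 at 43/5; filling with it alone gives 6×43 = 258.
Optimal mix: 4×code.tar + 4×video.mp4 → size 32, value 260.

260 pts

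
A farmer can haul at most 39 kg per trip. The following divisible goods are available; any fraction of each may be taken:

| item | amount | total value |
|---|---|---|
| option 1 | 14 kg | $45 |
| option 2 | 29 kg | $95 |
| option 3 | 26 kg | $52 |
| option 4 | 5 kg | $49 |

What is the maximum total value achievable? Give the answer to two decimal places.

160.07

Take in order of value per unit:
- option 4 (49/5 per unit): all 5 → value 49, running total 49.00
- option 2 (95/29 per unit): all 29 → value 95, running total 144.00
- option 1 (45/14 per unit): 5 of 14 → value 5×45/14 = 16.0714, running total 160.07
Total 160.07.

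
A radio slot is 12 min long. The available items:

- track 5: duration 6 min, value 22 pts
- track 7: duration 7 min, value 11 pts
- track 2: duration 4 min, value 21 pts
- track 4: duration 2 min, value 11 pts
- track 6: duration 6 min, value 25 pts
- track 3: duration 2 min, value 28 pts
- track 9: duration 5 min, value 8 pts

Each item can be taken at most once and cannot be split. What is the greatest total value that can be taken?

74 pts

Check high-value combinations within 12 min:
- track 2+track 6+track 3: duration 4+6+2=12, value 21+25+28=74
- track 5+track 2+track 3: duration 6+4+2=12, value 22+21+28=71
- track 4+track 6+track 3: duration 2+6+2=10, value 11+25+28=64
- track 5+track 4+track 3: duration 6+2+2=10, value 22+11+28=61
Best: 74 pts.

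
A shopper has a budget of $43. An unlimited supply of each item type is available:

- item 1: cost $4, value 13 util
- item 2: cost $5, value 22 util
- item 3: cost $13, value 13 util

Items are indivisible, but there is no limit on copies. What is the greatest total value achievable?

Best value-per-unit is item 2 at 22/5; filling with it alone gives 8×22 = 176.
Optimal mix: 2×item 1 + 7×item 2 → cost 43, value 180.

180 util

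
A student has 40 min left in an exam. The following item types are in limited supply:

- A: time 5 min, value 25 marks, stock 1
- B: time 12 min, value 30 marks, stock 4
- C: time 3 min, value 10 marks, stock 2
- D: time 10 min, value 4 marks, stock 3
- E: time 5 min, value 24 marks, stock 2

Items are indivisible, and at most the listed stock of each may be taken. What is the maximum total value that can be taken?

133 marks

Top feasible selections:
- 1×A + 2×B + 2×E: time 39, value 133
- 1×A + 2×B + 2×C + 1×E: time 40, value 129
- 2×B + 2×C + 2×E: time 40, value 128
- 1×A + 1×B + 2×C + 2×E: time 33, value 123
Best: 133 marks.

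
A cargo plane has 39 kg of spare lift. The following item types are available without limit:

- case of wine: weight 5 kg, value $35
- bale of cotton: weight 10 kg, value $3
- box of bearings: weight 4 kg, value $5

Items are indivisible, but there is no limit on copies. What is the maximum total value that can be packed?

$250

Best value-per-unit is case of wine at 35/5; filling with it alone gives 7×35 = 245.
Optimal mix: 7×case of wine + 1×box of bearings → weight 39, value 250.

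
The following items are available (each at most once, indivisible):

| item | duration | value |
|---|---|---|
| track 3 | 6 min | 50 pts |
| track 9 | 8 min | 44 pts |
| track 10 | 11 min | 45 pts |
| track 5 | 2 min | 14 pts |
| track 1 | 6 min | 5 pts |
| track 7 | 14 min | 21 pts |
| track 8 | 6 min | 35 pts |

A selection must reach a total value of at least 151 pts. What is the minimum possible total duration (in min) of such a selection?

Subsets with value ≥ 151, sorted by total duration:
- track 3+track 9+track 10+track 5: duration 27, value 153
- track 3+track 9+track 10+track 8: duration 31, value 174
- track 3+track 9+track 10+track 5+track 8: duration 33, value 188
- track 3+track 9+track 10+track 5+track 1: duration 33, value 158
Minimum duration: 27 min.

27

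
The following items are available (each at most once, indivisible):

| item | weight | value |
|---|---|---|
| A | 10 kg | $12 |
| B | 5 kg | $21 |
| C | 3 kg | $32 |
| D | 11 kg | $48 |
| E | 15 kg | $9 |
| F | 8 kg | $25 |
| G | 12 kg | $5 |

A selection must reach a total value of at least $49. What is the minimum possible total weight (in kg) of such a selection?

8

Subsets with value ≥ 49, sorted by total weight:
- B+C: weight 8, value 53
- C+F: weight 11, value 57
- C+D: weight 14, value 80
Minimum weight: 8 kg.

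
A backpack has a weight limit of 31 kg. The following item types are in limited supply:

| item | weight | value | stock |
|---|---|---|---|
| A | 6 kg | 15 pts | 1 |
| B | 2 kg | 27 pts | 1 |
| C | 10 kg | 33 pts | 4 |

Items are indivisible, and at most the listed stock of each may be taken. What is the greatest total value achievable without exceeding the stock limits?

Best selections within weight 31 and stock limits:
- 1×A + 1×B + 2×C: weight 28, value 108
- 3×C: weight 30, value 99
- 1×B + 2×C: weight 22, value 93
- 1×A + 2×C: weight 26, value 81
Best: 108 pts.

108 pts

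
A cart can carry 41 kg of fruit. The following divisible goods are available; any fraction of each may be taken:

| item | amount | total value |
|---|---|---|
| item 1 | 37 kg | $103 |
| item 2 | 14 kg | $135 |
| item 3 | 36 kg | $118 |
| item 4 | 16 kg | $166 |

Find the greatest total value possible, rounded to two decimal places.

Take in order of value per unit:
- item 4 (166/16 per unit): all 16 → value 166, running total 166.00
- item 2 (135/14 per unit): all 14 → value 135, running total 301.00
- item 3 (118/36 per unit): 11 of 36 → value 11×118/36 = 36.0556, running total 337.06
Total 337.06.

337.06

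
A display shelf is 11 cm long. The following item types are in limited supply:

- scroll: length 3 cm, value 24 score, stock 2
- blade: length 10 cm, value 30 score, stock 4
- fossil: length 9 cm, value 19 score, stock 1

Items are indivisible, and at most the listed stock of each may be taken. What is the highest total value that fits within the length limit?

48 score

Top feasible selections:
- 2×scroll: length 6, value 48
- 1×blade: length 10, value 30
Best: 48 score.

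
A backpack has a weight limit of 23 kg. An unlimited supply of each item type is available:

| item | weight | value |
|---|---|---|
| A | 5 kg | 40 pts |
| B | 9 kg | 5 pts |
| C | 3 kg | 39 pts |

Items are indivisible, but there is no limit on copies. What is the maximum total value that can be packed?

Best value-per-unit is C at 39/3; filling with it alone gives 7×39 = 273.
Optimal mix: 1×A + 6×C → weight 23, value 274.

274 pts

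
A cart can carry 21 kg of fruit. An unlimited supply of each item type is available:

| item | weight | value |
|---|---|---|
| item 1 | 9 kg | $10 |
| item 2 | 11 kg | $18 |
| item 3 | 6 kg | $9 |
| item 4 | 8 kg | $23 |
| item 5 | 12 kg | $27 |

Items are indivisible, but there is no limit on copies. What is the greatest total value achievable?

Best value-per-unit is item 4 at 23/8; filling with it alone gives 2×23 = 46.
Optimal mix: 1×item 4 + 1×item 5 → weight 20, value 50.

$50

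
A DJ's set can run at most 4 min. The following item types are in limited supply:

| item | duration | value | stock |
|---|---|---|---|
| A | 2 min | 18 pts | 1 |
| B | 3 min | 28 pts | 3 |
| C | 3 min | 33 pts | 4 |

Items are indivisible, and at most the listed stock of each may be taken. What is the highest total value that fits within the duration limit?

Best selections within duration 4 and stock limits:
- 1×C: duration 3, value 33
- 1×B: duration 3, value 28
Best: 33 pts.

33 pts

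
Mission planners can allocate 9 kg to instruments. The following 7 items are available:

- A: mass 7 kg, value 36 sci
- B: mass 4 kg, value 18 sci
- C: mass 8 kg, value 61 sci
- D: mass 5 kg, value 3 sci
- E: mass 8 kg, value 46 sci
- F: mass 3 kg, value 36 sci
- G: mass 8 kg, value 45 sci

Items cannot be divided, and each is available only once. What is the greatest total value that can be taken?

61 sci

Check high-value combinations within 9 kg:
- C: mass 8, value 61
- B+F: mass 4+3=7, value 18+36=54
- E: mass 8, value 46
- G: mass 8, value 45
- D+F: mass 5+3=8, value 3+36=39
Best: 61 sci.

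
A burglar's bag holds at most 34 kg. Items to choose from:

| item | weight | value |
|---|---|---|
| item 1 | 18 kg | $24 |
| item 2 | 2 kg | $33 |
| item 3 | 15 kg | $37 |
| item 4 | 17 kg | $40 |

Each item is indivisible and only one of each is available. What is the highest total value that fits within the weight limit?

$110

Check high-value combinations within 34 kg:
- item 2+item 3+item 4: weight 2+15+17=34, value 33+37+40=110
- item 3+item 4: weight 15+17=32, value 37+40=77
- item 2+item 4: weight 2+17=19, value 33+40=73
- item 2+item 3: weight 2+15=17, value 33+37=70
- item 1+item 3: weight 18+15=33, value 24+37=61
Best: $110.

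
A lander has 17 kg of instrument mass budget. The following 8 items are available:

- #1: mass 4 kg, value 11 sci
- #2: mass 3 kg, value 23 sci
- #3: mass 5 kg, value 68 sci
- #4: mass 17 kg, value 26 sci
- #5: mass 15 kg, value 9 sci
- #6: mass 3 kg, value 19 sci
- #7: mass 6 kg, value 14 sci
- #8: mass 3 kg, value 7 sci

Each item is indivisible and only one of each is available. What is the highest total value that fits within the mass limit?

124 sci

Check high-value combinations within 17 kg:
- #2+#3+#6+#7: mass 3+5+3+6=17, value 23+68+19+14=124
- #1+#2+#3+#6: mass 4+3+5+3=15, value 11+23+68+19=121
- #2+#3+#6+#8: mass 3+5+3+3=14, value 23+68+19+7=117
- #2+#3+#7+#8: mass 3+5+6+3=17, value 23+68+14+7=112
Best: 124 sci.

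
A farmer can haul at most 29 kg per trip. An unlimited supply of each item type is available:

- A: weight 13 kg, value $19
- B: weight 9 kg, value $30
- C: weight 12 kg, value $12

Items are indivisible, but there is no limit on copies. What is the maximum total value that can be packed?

Best value-per-unit is B at 30/9, and filling with it alone uses weight 3×9=27. No mix of the others beats 3×30 = 90.

$90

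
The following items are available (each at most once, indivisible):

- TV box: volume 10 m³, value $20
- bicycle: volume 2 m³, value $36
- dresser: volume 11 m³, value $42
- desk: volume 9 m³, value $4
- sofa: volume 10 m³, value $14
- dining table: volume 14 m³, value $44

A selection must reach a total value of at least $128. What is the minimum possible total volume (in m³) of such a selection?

37

Subsets with value ≥ 128, sorted by total volume:
- TV box+bicycle+dresser+dining table: volume 37, value 142
- bicycle+dresser+sofa+dining table: volume 37, value 136
Minimum volume: 37 m³.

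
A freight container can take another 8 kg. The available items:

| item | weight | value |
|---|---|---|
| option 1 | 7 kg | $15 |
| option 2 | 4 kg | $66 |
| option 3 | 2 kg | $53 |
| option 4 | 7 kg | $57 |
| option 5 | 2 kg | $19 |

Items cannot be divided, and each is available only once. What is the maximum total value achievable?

$138

Check high-value combinations within 8 kg:
- option 2+option 3+option 5: weight 4+2+2=8, value 66+53+19=138
- option 2+option 3: weight 4+2=6, value 66+53=119
- option 2+option 5: weight 4+2=6, value 66+19=85
Best: $138.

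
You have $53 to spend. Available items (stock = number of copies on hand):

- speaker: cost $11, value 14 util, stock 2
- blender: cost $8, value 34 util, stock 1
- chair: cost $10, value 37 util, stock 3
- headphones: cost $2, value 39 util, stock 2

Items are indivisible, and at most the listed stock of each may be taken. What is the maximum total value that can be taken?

237 util

Top feasible selections:
- 1×speaker + 1×blender + 3×chair + 2×headphones: cost 53, value 237
- 1×blender + 3×chair + 2×headphones: cost 42, value 223
- 1×speaker + 3×chair + 2×headphones: cost 45, value 203
- 1×speaker + 1×blender + 2×chair + 2×headphones: cost 43, value 200
Best: 237 util.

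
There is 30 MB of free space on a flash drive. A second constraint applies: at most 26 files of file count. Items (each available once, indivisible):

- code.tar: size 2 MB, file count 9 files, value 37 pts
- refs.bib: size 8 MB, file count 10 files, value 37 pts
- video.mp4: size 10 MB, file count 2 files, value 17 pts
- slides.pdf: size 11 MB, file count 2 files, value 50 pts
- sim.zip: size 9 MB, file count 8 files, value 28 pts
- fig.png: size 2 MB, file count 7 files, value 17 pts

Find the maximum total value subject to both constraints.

Feasible sets respecting both limits:
- code.tar+slides.pdf+sim.zip+fig.png: size 24, file count 26, value 132
- code.tar+refs.bib+slides.pdf: size 21, file count 21, value 124
- code.tar+video.mp4+slides.pdf+fig.png: size 25, file count 20, value 121
Best: 132 pts.

132 pts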